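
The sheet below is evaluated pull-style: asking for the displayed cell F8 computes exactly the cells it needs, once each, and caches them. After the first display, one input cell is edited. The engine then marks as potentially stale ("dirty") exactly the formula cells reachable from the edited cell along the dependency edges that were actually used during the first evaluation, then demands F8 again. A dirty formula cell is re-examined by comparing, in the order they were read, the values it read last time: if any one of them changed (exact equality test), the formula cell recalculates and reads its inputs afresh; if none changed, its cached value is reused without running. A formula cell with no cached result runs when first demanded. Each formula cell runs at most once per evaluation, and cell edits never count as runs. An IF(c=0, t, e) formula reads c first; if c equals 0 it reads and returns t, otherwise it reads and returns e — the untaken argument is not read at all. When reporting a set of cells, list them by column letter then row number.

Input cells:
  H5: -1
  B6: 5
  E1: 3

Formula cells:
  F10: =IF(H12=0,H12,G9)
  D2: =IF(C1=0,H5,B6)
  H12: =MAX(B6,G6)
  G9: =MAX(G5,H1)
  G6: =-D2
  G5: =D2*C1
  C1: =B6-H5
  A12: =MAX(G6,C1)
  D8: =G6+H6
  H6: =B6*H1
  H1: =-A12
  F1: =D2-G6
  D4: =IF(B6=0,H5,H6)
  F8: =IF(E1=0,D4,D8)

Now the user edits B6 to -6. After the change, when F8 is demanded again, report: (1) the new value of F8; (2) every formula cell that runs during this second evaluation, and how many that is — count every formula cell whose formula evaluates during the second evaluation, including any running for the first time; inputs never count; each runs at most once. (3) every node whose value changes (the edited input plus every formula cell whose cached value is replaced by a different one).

Demanding F8 again yields 42.
7 formula cells run: A12, C1, D2, D8, F8, G6, H6.
The nodes whose values change: B6, C1, D2, D8, F8, G6, H6.
Note where the cutoff bites: H1 is checked, finds nothing changed, and keeps its cache.

First demand of the output computes:
  C1 = 5 - -1 = 6
  D2 = IF(C1=0: C1=6 -> else branch B6) = 5
  G6 = -(5) = -5
  A12 = MAX(-5, 6) = 6
  H1 = -(6) = -6
  H6 = 5 * -6 = -30
  D8 = -5 + -30 = -35
  F8 = IF(E1=0: E1=3 -> else branch D8) = -35

After the edit, cleaning proceeds:
  C1: a read changed (B6 5->-6) — executes, giving -5.
  D2: a read changed (C1 6->-5; B6 5->-6) — executes, giving -6.
  G6: a read changed (D2 5->-6) — executes, giving 6.
  A12: a read changed (G6 -5->6; C1 6->-5) — executes, giving 6 — identical to its old value.
  H1: dirty, but its reads are unchanged (A12 unchanged); cached -6 stands.
  H6: a read changed (B6 5->-6) — executes, giving 36.
  D8: a read changed (G6 -5->6; H6 -30->36) — executes, giving 42.
  F8: a read changed (D8 -35->42) — executes, giving 42.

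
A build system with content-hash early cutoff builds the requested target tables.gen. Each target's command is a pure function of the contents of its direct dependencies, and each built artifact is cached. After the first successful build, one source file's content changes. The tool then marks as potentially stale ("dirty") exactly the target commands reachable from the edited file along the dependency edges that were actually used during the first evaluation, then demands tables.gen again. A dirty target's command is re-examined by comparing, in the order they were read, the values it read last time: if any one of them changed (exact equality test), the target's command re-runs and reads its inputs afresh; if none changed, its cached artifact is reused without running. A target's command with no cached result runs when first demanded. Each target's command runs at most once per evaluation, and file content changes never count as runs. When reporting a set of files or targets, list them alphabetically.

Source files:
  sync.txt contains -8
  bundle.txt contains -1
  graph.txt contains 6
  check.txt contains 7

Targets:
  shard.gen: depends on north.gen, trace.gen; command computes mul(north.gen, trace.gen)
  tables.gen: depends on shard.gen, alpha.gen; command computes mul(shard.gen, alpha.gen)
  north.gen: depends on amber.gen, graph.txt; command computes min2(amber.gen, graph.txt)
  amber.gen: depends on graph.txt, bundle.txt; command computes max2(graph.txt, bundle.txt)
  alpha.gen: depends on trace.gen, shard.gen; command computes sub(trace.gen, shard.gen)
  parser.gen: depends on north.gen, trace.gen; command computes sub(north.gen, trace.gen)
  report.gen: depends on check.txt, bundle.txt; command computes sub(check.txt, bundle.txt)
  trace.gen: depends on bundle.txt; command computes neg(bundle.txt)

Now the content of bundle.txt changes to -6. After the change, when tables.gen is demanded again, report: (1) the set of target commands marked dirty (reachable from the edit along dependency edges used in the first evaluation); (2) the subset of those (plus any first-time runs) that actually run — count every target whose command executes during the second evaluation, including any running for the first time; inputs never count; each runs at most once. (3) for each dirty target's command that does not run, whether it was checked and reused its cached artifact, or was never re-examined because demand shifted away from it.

Marked dirty: alpha.gen, amber.gen, north.gen, shard.gen, tables.gen, trace.gen.
Target commands that run: alpha.gen, amber.gen, shard.gen, tables.gen, trace.gen — 5 in total.
Checked but reused from cache: north.gen.
Key observation: the cutoff stops propagation at north.gen — its inputs' values are unchanged, so it reuses its cache.

First evaluation (everything demanded from the output):
  amber.gen = max2(6, -1) = 6
  north.gen = min2(6, 6) = 6
  trace.gen = neg(-1) = 1
  shard.gen = mul(6, 1) = 6
  alpha.gen = sub(1, 6) = -5
  tables.gen = mul(6, -5) = -30

Propagation after the edit:
  amber.gen: runs — bundle.txt -1->-6; result 6 (same value as before).
  north.gen: checked — values it read are unchanged (amber.gen unchanged, graph.txt unchanged); reused cached 6 without running.
  trace.gen: runs — bundle.txt -1->-6; result 6.
  shard.gen: runs — trace.gen 1->6; result 36.
  alpha.gen: runs — trace.gen 1->6; shard.gen 6->36; result -30.
  tables.gen: runs — shard.gen 6->36; alpha.gen -5->-30; result -1080.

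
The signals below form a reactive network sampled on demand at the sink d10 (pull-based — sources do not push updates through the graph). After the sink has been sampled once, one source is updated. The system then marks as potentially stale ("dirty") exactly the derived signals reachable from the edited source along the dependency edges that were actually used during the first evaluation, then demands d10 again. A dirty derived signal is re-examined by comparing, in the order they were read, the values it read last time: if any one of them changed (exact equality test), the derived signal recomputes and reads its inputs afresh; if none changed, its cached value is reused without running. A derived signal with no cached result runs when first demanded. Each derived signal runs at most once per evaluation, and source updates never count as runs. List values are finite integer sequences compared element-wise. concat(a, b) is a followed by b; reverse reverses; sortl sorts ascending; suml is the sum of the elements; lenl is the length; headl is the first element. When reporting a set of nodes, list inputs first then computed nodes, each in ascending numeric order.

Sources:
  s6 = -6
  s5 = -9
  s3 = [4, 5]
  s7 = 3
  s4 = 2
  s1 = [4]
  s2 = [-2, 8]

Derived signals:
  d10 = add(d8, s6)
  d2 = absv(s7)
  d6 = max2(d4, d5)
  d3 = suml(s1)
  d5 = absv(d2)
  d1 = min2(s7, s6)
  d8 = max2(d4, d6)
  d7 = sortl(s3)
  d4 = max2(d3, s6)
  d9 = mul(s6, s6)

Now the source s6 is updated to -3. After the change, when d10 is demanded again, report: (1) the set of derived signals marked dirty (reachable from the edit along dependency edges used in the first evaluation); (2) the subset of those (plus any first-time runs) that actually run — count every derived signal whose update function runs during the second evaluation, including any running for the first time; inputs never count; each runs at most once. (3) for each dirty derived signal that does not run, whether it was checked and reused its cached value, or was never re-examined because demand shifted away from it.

Dirty set: d4, d6, d8, d10.
Run set: d4, d10 (2 run).
Re-examined without running (cache reused): d6, d8.
The important point: at d6 every value read last time is unchanged, so the dirty flag clears without a run.

Initial pass — values computed on the first demand:
  d2 = absv(3) = 3
  d3 = suml([4]) = 4
  d4 = max2(4, -6) = 4
  d5 = absv(3) = 3
  d6 = max2(4, 3) = 4
  d8 = max2(4, 4) = 4
  d10 = add(4, -6) = -2

Second demand — change propagation:
  d4: re-runs because s6 -6->-3; new result 4 (unchanged).
  d6: re-examined; everything it read last time is the same (d4 unchanged, d5 unchanged) — cache 4 kept, no run.
  d8: re-examined; everything it read last time is the same (d4 unchanged, d6 unchanged) — cache 4 kept, no run.
  d10: re-runs because s6 -6->-3; new result 1.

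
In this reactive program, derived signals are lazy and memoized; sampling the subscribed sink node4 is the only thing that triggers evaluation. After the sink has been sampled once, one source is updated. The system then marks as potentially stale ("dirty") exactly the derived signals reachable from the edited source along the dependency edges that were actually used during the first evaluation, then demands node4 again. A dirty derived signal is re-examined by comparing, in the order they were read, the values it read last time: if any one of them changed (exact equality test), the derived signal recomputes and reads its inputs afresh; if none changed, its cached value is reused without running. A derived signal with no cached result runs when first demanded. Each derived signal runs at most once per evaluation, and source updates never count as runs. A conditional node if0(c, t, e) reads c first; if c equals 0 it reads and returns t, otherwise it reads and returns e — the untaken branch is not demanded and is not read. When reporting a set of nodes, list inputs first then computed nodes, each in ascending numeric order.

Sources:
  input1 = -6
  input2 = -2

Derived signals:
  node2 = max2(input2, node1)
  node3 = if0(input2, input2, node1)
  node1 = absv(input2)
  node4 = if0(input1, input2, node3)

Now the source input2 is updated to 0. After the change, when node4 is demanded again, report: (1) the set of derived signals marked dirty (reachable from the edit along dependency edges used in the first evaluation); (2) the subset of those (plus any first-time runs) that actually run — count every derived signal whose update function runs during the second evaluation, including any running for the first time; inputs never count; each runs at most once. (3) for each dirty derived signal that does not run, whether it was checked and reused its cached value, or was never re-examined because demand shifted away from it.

The edit dirties: node1, node3, node4.
2 derived signals run: node3, node4.
Unvisited dirty nodes (no longer demanded): node1.
Note the branch switch — demand abandons node1, which is never re-examined.

First demand of the output computes:
  node1 = absv(-2) = 2
  node3 = if0(input2=-2 -> else branch node1) = 2
  node4 = if0(input1=-6 -> else branch node3) = 2

After the edit, cleaning proceeds:
  node1: stays stale; no demand reaches it after the flip.
  node3: a read changed (input2 -2->0) — executes, giving 0.
  node4: a read changed (node3 2->0) — executes, giving 0.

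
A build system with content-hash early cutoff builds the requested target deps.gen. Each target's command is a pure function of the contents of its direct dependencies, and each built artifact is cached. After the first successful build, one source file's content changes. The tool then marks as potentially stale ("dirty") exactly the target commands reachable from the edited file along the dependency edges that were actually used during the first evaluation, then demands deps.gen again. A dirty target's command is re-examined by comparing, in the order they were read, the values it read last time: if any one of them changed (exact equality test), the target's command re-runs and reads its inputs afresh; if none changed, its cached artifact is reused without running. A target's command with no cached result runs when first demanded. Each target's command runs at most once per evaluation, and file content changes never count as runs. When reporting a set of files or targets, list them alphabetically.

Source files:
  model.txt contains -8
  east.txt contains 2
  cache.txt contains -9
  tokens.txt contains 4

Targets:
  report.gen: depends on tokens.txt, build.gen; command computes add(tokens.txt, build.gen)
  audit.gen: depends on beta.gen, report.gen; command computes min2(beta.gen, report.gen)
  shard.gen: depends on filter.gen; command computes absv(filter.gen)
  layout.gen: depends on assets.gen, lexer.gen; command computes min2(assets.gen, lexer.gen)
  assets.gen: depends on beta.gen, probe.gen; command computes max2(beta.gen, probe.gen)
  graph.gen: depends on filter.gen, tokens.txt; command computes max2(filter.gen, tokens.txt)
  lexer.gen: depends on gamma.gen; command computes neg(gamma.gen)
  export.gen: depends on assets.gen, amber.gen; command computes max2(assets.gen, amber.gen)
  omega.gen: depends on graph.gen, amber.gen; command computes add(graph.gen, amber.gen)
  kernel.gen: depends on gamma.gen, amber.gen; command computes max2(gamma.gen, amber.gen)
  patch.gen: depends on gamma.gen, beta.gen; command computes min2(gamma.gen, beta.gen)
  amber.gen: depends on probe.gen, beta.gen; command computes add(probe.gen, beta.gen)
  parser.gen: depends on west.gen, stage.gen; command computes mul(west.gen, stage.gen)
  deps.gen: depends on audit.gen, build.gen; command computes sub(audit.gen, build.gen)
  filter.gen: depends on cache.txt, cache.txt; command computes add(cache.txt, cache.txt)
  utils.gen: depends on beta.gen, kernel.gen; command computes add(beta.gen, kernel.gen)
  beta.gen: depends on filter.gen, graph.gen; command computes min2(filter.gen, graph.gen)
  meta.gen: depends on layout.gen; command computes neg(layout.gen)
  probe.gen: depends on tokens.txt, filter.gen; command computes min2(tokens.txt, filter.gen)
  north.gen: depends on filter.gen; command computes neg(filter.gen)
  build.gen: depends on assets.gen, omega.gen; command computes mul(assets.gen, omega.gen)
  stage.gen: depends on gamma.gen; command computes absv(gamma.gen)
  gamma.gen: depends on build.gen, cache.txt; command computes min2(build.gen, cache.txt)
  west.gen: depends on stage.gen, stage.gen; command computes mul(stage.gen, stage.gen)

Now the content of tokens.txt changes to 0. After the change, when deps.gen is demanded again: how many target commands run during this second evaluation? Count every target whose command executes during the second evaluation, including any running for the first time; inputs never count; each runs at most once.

First evaluation (everything demanded from the output):
  filter.gen = add(-9, -9) = -18
  graph.gen = max2(-18, 4) = 4
  beta.gen = min2(-18, 4) = -18
  probe.gen = min2(4, -18) = -18
  amber.gen = add(-18, -18) = -36
  assets.gen = max2(-18, -18) = -18
  omega.gen = add(4, -36) = -32
  build.gen = mul(-18, -32) = 576
  report.gen = add(4, 576) = 580
  audit.gen = min2(-18, 580) = -18
  deps.gen = sub(-18, 576) = -594

Propagation after the edit:
  graph.gen: runs — tokens.txt 4->0; result 0.
  beta.gen: runs — graph.gen 4->0; result -18 (same value as before).
  probe.gen: runs — tokens.txt 4->0; result -18 (same value as before).
  amber.gen: checked — values it read are unchanged (probe.gen unchanged, beta.gen unchanged); reused cached -36 without running.
  assets.gen: checked — values it read are unchanged (beta.gen unchanged, probe.gen unchanged); reused cached -18 without running.
  omega.gen: runs — graph.gen 4->0; result -36.
  build.gen: runs — omega.gen -32->-36; result 648.
  report.gen: runs — tokens.txt 4->0; build.gen 576->648; result 648.
  audit.gen: runs — report.gen 580->648; result -18 (same value as before).
  deps.gen: runs — build.gen 576->648; result -666.

Key observation: the cutoff stops propagation at amber.gen — its inputs' values are unchanged, so it reuses its cache.

Target commands that run: audit.gen, beta.gen, build.gen, deps.gen, graph.gen, omega.gen, probe.gen, report.gen — 8 in total.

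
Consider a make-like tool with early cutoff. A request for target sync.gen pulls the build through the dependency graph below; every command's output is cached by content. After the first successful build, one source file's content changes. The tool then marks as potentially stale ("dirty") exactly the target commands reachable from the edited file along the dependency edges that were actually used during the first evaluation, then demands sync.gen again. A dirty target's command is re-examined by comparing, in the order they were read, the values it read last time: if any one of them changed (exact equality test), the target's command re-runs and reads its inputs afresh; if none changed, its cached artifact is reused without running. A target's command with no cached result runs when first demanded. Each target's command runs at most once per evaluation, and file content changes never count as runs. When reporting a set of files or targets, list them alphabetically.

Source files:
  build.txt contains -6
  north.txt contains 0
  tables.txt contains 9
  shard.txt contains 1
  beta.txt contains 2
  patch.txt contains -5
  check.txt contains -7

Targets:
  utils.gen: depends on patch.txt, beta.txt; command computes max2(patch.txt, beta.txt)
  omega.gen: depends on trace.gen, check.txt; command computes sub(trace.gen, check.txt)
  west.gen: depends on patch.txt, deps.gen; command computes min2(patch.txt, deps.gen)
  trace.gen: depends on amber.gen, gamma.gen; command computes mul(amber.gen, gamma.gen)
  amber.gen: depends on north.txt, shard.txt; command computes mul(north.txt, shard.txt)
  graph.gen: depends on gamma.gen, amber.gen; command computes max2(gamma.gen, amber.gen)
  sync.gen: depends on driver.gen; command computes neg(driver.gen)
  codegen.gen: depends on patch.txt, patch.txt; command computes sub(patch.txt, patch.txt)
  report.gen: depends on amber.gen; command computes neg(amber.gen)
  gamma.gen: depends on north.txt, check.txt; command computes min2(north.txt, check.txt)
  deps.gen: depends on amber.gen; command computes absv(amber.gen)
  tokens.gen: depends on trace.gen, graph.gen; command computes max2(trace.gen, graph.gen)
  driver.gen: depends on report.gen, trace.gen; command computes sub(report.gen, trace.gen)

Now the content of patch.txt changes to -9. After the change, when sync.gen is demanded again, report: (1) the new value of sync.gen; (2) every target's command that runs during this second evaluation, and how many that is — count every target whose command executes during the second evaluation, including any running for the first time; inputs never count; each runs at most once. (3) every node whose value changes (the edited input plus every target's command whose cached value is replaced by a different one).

First demand of the output computes:
  amber.gen = mul(0, 1) = 0
  gamma.gen = min2(0, -7) = -7
  report.gen = neg(0) = 0
  trace.gen = mul(0, -7) = 0
  driver.gen = sub(0, 0) = 0
  sync.gen = neg(0) = 0

After the edit, cleaning proceeds:
  patch.txt only reaches undemanded nodes; the second demand re-runs nothing.

Note the shortcut — patch.txt feeds only undemanded nodes, so no recomputation happens.

Demanding sync.gen again yields 0.
0 target commands run: none.
The nodes whose values change: patch.txt.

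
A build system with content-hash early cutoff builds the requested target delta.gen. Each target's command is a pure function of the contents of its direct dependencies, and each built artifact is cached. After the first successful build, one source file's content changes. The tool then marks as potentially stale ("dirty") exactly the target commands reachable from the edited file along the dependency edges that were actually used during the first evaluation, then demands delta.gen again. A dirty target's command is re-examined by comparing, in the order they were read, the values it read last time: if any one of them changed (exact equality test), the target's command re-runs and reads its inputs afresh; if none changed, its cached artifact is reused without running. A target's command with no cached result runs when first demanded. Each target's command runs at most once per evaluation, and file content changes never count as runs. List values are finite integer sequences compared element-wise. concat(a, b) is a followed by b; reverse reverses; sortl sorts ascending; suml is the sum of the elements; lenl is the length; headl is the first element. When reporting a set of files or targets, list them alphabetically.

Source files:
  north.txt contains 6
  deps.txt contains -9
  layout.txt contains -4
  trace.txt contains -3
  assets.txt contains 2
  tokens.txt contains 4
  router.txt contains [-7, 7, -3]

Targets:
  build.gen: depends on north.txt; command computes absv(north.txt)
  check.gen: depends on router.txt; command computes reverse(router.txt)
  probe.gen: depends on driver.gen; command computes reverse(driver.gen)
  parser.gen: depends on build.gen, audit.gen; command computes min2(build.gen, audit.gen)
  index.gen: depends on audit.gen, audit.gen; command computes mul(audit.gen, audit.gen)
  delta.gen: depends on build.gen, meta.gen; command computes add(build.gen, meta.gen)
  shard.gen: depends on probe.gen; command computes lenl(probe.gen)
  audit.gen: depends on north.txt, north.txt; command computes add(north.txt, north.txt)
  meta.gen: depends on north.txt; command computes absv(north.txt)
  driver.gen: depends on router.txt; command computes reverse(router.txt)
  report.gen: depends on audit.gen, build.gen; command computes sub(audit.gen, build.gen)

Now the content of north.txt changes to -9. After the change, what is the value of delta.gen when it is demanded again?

First evaluation (everything demanded from the output):
  build.gen = absv(6) = 6
  meta.gen = absv(6) = 6
  delta.gen = add(6, 6) = 12

Propagation after the edit:
  build.gen: runs — north.txt 6->-9; result 9.
  meta.gen: runs — north.txt 6->-9; result 9.
  delta.gen: runs — build.gen 6->9; meta.gen 6->9; result 18.

New value of delta.gen: 18.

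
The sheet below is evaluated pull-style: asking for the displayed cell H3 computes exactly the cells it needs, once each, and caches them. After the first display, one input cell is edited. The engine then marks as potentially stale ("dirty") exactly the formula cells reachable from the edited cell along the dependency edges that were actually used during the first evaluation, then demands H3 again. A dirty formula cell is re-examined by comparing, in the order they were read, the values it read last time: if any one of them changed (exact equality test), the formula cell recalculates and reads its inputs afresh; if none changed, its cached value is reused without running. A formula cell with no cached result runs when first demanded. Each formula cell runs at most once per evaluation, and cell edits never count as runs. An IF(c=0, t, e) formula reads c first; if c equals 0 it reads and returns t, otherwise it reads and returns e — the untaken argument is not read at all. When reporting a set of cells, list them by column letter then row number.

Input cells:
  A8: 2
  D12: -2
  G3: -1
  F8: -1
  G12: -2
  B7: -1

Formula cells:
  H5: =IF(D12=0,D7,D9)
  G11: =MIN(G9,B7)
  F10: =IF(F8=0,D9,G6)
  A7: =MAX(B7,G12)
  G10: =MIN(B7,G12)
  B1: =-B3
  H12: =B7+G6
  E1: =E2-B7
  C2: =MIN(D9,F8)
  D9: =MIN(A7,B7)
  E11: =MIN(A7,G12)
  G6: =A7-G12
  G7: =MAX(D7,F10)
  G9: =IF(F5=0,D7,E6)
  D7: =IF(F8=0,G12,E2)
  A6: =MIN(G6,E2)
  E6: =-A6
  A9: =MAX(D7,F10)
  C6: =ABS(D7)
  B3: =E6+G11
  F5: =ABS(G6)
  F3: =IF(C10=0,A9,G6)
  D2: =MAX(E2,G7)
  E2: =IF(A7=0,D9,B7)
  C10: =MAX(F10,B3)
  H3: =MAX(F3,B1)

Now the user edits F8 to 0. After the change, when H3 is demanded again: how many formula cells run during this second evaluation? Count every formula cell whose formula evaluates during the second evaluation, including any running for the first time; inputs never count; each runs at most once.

First demand of the output computes:
  A7 = MAX(-1, -2) = -1
  E2 = IF(A7=0: A7=-1 -> else branch B7) = -1
  G6 = -1 - -2 = 1
  A6 = MIN(1, -1) = -1
  E6 = -(-1) = 1
  F5 = ABS(1) = 1
  F10 = IF(F8=0: F8=-1 -> else branch G6) = 1
  G9 = IF(F5=0: F5=1 -> else branch E6) = 1
  G11 = MIN(1, -1) = -1
  B3 = 1 + -1 = 0
  B1 = -(0) = 0
  C10 = MAX(1, 0) = 1
  F3 = IF(C10=0: C10=1 -> else branch G6) = 1
  H3 = MAX(1, 0) = 1

After the edit, cleaning proceeds:
  D7: had never run; runs now, result -2.
  D9: had never run; runs now, result -1.
  F10: a read changed (F8 -1->0) — executes, giving -1.
  A9: had never run; runs now, result -1.
  C10: a read changed (F10 1->-1) — executes, giving 0.
  F3: a read changed (C10 1->0) — executes, giving -1.
  H3: a read changed (F3 1->-1) — executes, giving 0.

Note the branch switch — A9, D7, D9 had no cache and run now for the first time.

7 formula cells run: A9, C10, D7, D9, F3, F10, H3.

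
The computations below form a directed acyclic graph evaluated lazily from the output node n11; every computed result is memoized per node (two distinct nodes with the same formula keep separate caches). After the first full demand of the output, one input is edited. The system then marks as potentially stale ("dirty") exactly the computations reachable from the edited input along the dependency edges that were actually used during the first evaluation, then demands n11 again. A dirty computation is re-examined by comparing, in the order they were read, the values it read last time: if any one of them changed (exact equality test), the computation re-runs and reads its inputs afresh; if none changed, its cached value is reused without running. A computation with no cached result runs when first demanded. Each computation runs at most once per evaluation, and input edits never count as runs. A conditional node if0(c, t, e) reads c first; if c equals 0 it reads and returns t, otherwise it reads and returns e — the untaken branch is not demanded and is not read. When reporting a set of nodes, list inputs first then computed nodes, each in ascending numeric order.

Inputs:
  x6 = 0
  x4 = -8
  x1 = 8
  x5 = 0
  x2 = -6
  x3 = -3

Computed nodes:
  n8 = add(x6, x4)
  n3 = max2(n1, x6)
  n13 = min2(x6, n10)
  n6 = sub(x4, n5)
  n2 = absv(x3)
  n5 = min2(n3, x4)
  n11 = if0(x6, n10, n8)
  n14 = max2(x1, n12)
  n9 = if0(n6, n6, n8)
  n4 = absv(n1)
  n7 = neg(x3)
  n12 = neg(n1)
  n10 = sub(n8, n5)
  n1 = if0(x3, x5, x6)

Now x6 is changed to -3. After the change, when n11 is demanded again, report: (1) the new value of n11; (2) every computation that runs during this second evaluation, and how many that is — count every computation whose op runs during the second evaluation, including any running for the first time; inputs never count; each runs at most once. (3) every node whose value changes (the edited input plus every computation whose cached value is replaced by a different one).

Demanding n11 again yields -11.
2 computations run: n8, n11.
The nodes whose values change: x6, n8, n11.
Note the branch switch — demand abandons n1, n3, n5, n10, which are never re-examined.

First demand of the output computes:
  n1 = if0(x3=-3 -> else branch x6) = 0
  n3 = max2(0, 0) = 0
  n5 = min2(0, -8) = -8
  n8 = add(0, -8) = -8
  n10 = sub(-8, -8) = 0
  n11 = if0(x6=0 -> then branch n10) = 0

After the edit, cleaning proceeds:
  n1: stays stale; no demand reaches it after the flip.
  n3: stays stale; no demand reaches it after the flip.
  n5: stays stale; no demand reaches it after the flip.
  n8: a read changed (x6 0->-3) — executes, giving -11.
  n10: stays stale; no demand reaches it after the flip.
  n11: a read changed (x6 0->-3) — executes, giving -11.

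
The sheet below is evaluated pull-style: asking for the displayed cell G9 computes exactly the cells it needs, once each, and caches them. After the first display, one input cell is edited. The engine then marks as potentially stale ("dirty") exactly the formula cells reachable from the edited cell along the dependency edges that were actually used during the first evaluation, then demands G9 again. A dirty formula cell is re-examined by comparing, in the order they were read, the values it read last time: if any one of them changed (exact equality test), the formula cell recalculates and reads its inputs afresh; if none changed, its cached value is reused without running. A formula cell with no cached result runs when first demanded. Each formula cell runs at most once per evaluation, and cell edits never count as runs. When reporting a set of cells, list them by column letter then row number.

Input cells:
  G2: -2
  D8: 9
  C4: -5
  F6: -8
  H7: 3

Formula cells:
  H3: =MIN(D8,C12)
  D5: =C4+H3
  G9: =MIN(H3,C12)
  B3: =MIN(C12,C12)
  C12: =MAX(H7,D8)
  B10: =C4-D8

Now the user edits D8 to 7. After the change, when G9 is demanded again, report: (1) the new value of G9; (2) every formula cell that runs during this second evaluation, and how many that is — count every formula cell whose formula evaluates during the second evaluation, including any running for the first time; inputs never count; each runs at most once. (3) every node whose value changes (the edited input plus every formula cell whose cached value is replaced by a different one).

Demanding G9 again yields 7.
3 formula cells run: C12, G9, H3.
The nodes whose values change: C12, D8, G9, H3.

First demand of the output computes:
  C12 = MAX(3, 9) = 9
  H3 = MIN(9, 9) = 9
  G9 = MIN(9, 9) = 9

After the edit, cleaning proceeds:
  C12: a read changed (D8 9->7) — executes, giving 7.
  H3: a read changed (D8 9->7; C12 9->7) — executes, giving 7.
  G9: a read changed (H3 9->7; C12 9->7) — executes, giving 7.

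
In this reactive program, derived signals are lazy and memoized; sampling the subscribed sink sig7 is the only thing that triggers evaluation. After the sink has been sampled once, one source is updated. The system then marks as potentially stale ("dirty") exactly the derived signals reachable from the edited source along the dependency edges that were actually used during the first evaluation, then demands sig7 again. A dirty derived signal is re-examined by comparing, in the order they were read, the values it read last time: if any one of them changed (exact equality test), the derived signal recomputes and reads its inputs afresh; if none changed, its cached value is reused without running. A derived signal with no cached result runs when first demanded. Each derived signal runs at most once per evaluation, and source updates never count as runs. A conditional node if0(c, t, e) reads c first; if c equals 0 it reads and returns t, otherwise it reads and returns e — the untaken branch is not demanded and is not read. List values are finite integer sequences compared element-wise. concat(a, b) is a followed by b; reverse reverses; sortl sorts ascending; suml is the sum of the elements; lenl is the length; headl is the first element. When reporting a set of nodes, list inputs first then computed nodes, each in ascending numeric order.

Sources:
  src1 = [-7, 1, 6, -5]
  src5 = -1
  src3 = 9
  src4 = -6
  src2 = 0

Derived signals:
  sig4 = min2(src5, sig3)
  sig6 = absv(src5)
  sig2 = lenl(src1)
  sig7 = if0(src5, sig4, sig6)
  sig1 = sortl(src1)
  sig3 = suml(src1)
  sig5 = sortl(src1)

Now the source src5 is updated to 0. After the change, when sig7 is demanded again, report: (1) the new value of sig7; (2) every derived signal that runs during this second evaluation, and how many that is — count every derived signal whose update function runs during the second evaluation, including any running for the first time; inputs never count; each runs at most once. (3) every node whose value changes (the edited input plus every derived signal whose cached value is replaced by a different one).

Demanding sig7 again yields -5.
3 derived signals run: sig3, sig4, sig7.
The nodes whose values change: src5, sig7.
Note the branch switch — demand abandons sig6, which is never re-examined.

First demand of the output computes:
  sig6 = absv(-1) = 1
  sig7 = if0(src5=-1 -> else branch sig6) = 1

After the edit, cleaning proceeds:
  sig3: had never run; runs now, result -5.
  sig4: had never run; runs now, result -5.
  sig6: stays stale; no demand reaches it after the flip.
  sig7: a read changed (src5 -1->0) — executes, giving -5.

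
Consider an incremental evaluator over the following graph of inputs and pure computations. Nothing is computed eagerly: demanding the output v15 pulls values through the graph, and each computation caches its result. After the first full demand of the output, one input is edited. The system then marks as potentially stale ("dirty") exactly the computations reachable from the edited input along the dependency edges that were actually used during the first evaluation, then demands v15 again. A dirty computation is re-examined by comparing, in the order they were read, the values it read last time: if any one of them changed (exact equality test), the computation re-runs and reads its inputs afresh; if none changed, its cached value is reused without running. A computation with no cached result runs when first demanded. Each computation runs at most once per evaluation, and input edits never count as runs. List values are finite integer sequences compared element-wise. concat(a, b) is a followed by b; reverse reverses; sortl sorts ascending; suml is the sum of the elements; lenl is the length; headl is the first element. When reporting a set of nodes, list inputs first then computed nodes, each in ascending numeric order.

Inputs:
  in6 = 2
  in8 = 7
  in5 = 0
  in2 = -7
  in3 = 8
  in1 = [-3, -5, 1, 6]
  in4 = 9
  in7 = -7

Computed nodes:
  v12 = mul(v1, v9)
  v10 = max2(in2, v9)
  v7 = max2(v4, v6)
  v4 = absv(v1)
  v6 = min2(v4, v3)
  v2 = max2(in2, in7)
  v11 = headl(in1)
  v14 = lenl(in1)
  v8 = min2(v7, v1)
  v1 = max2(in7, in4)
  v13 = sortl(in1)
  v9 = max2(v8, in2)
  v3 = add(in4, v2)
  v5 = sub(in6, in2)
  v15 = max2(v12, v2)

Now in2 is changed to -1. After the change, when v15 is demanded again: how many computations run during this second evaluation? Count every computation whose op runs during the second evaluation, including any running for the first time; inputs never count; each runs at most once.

Initial pass — values computed on the first demand:
  v1 = max2(-7, 9) = 9
  v2 = max2(-7, -7) = -7
  v3 = add(9, -7) = 2
  v4 = absv(9) = 9
  v6 = min2(9, 2) = 2
  v7 = max2(9, 2) = 9
  v8 = min2(9, 9) = 9
  v9 = max2(9, -7) = 9
  v12 = mul(9, 9) = 81
  v15 = max2(81, -7) = 81

Second demand — change propagation:
  v2: re-runs because in2 -7->-1; new result -1.
  v3: re-runs because v2 -7->-1; new result 8.
  v6: re-runs because v3 2->8; new result 8.
  v7: re-runs because v6 2->8; new result 9 (unchanged).
  v8: re-examined; everything it read last time is the same (v7 unchanged, v1 unchanged) — cache 9 kept, no run.
  v9: re-runs because in2 -7->-1; new result 9 (unchanged).
  v12: re-examined; everything it read last time is the same (v1 unchanged, v9 unchanged) — cache 81 kept, no run.
  v15: re-runs because v2 -7->-1; new result 81 (unchanged).

The important point: at v8 every value read last time is unchanged, so the dirty flag clears without a run.

Run set: v2, v3, v6, v7, v9, v15 (6 run).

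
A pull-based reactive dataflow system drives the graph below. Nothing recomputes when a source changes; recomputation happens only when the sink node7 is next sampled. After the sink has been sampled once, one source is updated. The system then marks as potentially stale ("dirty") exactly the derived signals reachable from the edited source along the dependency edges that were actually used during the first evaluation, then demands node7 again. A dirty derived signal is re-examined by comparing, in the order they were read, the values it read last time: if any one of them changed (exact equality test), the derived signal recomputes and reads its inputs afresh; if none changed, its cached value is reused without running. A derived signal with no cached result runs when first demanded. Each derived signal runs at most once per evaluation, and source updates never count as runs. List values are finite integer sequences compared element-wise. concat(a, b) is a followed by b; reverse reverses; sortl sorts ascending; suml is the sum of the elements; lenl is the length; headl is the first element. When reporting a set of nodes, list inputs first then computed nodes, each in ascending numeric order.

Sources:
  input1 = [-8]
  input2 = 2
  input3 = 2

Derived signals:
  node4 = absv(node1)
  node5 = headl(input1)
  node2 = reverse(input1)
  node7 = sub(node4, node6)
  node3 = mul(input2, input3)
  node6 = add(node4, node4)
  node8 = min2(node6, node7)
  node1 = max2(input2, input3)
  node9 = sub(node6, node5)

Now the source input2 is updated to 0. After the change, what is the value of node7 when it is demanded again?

New value of node7: -2.
Key observation: the change is absorbed at node1 — it re-runs but produces the same value, and the output's value is unchanged.

First evaluation (everything demanded from the output):
  node1 = max2(2, 2) = 2
  node4 = absv(2) = 2
  node6 = add(2, 2) = 4
  node7 = sub(2, 4) = -2

Propagation after the edit:
  node1: runs — input2 2->0; result 2 (same value as before).
  node4: checked — values it read are unchanged (node1 unchanged); reused cached 2 without running.
  node6: checked — values it read are unchanged (node4 unchanged, node4 unchanged); reused cached 4 without running.
  node7: checked — values it read are unchanged (node4 unchanged, node6 unchanged); reused cached -2 without running.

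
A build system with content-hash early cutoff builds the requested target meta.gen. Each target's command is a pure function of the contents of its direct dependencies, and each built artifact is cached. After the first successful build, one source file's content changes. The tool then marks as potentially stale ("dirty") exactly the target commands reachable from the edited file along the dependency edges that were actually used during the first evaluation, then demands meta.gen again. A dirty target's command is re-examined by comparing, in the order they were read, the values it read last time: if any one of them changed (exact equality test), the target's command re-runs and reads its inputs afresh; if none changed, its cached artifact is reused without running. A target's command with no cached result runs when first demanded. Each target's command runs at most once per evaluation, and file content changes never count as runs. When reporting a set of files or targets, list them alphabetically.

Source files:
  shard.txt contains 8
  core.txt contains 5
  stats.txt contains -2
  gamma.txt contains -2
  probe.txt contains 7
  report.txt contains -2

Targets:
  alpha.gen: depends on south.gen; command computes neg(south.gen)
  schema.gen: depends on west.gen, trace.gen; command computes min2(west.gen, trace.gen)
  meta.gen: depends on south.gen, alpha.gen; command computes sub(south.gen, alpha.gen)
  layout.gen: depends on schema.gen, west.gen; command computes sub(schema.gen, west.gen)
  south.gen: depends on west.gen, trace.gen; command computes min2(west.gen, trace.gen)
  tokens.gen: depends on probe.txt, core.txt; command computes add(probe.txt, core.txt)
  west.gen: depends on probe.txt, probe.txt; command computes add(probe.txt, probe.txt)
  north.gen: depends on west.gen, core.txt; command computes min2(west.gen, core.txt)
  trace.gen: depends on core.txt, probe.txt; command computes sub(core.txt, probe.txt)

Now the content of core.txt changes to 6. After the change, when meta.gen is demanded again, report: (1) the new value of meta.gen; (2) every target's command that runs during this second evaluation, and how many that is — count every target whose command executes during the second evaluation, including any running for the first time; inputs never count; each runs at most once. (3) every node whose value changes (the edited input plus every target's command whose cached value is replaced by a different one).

First evaluation (everything demanded from the output):
  trace.gen = sub(5, 7) = -2
  west.gen = add(7, 7) = 14
  south.gen = min2(14, -2) = -2
  alpha.gen = neg(-2) = 2
  meta.gen = sub(-2, 2) = -4

Propagation after the edit:
  trace.gen: runs — core.txt 5->6; result -1.
  south.gen: runs — trace.gen -2->-1; result -1.
  alpha.gen: runs — south.gen -2->-1; result 1.
  meta.gen: runs — south.gen -2->-1; alpha.gen 2->1; result -2.

New value of meta.gen: -2.
Target commands that run: alpha.gen, meta.gen, south.gen, trace.gen — 4 in total.
Values that change: alpha.gen, core.txt, meta.gen, south.gen, trace.gen.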